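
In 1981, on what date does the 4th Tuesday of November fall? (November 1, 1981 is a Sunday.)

November 1981 begins on a Sunday, so the first Tuesday is November 3 (2 days later).
The 4th Tuesday is 3 weeks later: 3 + 21 = 24.

November 24, 1981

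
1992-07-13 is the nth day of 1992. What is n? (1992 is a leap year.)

Days in months before July: 31 + 29 + 31 + 30 + 31 + 30 = 182.
Plus 13 days into July → day 195.

195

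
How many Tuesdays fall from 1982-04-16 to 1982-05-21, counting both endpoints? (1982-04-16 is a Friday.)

1982-04-16 is a Friday; the first Tuesday on or after it is 1982-04-20 (4 days later).
From 1982-04-20 to 1982-05-21: 10 + 21 = 31 days (rest of April, May).
31 ÷ 7 = 4 full weeks with remainder 3, so 4 more Tuesdays after the first → 5.

5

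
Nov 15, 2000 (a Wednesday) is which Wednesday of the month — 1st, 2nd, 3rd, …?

3rd

Day 15 falls in week ⌈15/7⌉ of the month.
Days 1–7 hold the 1st Wednesday, 8–14 the 2nd, 15–21 the 3rd, 22–28 the 4th, 29–31 the 5th.
15 is in the range for the 3rd.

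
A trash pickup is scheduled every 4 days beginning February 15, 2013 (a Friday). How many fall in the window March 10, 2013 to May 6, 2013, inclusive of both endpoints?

15

Occurrences land 4·i days after February 15, 2013 for i = 0, 1, 2, …
March 10, 2013 is 23 days after the start; 23 ÷ 4 = 5 remainder 3; since the remainder is 3, round up to i = 6. First occurrence in the window: #7 on March 11, 2013 (6×4 = 24 days in).
May 6, 2013 is 80 days after the start; 80 ÷ 4 = 20 remainder 0. Last occurrence in the window: #21 on May 6, 2013.
Occurrences #7 through #21: 15 in total.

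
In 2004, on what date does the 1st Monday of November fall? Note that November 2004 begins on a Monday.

November 2004 begins on a Monday, so the first Monday is November 1.

1 November 2004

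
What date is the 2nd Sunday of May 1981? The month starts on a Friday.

May 1981 begins on a Friday, so the first Sunday is May 3 (2 days later).
The 2nd Sunday is 1 weeks later: 3 + 7 = 10.

10 May 1981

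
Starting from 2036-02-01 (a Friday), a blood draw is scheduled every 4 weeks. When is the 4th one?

The 4th occurrence is 3 intervals after the first: 3 × 28 = 84 days after 2036-02-01.
February has 29 days — 28 days to the end of February leaves 56.
March has 31 days (25 left).
25 days into April → 2036-04-25.

2036-04-25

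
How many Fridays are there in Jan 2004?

5

Jan 1, 2004 is a Thursday; the first Friday on or after it is Jan 2, 2004 (1 day later).
From Jan 2, 2004 to Jan 31, 2004 is 31 − 2 = 29 days.
29 ÷ 7 = 4 full weeks with remainder 1, so 4 more Fridays after the first → 5.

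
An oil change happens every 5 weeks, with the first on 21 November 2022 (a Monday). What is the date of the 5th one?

10 April 2023

The 5th occurrence is 4 intervals after the first: 4 × 35 = 140 days after 21 November 2022.
November has 30 days — 9 days to the end of November leaves 131.
December has 31 days (100 left).
January has 31 days (69 left).
February has 28 days (41 left).
March has 31 days (10 left).
10 days into April → 10 April 2023.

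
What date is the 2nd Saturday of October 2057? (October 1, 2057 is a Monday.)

13 October 2057

October 2057 begins on a Monday, so the first Saturday is October 6 (5 days later).
The 2nd Saturday is 1 weeks later: 6 + 7 = 13.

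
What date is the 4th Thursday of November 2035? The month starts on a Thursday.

22 November 2035

November 2035 begins on a Thursday, so the first Thursday is November 1.
The 4th Thursday is 3 weeks later: 1 + 21 = 22.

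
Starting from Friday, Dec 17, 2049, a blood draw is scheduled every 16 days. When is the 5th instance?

The 5th occurrence is 4 intervals after the first: 4 × 16 = 64 days after Dec 17, 2049.
Dec has 31 days — 14 days to the end of Dec leaves 50.
Jan has 31 days (19 left).
19 days into Feb → Feb 19, 2050.

Feb 19, 2050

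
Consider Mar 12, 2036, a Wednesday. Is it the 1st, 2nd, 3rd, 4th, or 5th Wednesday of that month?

Day 12 falls in week ⌈12/7⌉ of the month.
Days 1–7 hold the 1st Wednesday, 8–14 the 2nd, 15–21 the 3rd, 22–28 the 4th, 29–31 the 5th.
12 is in the range for the 2nd.

2nd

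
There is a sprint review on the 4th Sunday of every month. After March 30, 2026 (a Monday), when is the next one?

March 2026 starts on a Sunday; its first Sunday is the 1st, so the 4th Sunday is the 22nd — March 22, 2026.
That is not after March 30, 2026, so look at April 2026.
April 2026 starts on a Wednesday; its first Sunday is the 5th, so the 4th Sunday is the 26th — April 26, 2026.

April 26, 2026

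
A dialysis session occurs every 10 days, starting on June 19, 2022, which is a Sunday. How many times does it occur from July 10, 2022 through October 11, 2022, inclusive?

9

Occurrences land 10·i days after June 19, 2022 for i = 0, 1, 2, …
July 10, 2022 is 21 days after the start; 21 ÷ 10 = 2 remainder 1; since the remainder is 1, round up to i = 3. First occurrence in the window: #4 on July 19, 2022 (3×10 = 30 days in).
October 11, 2022 is 114 days after the start; 114 ÷ 10 = 11 remainder 4. Last occurrence in the window: #12 on October 7, 2022.
Occurrences #4 through #12: 9 in total.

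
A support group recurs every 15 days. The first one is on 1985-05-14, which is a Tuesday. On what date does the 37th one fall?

1986-11-05

The 37th occurrence is 36 intervals after the first: 36 × 15 = 540 days after 1985-05-14.
May has 31 days — 17 days to the end of May leaves 523.
From end of May to end of 1985 is 214 days (309 left).
January has 31 days (278 left).
February has 28 days (250 left).
March has 31 days (219 left).
April has 30 days (189 left).
May has 31 days (158 left).
June has 30 days (128 left).
July has 31 days (97 left).
August has 31 days (66 left).
September has 30 days (36 left).
October has 31 days (5 left).
5 days into November → 1986-11-05.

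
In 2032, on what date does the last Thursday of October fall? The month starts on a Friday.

October 2032 begins on a Friday, so the first Thursday is October 7 (6 days later).
October 2032 has 31 days. Adding weeks: 7, 14, 21, 28 — the last one ≤ 31 is the 28th.

28 October 2032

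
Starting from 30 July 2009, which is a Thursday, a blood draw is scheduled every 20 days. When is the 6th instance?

7 November 2009

The 6th occurrence is 5 intervals after the first: 5 × 20 = 100 days after 30 July 2009.
July has 31 days — 1 day to the end of July leaves 99.
August has 31 days (68 left).
September has 30 days (38 left).
October has 31 days (7 left).
7 days into November → 7 November 2009.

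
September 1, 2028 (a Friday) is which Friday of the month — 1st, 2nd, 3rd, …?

1st

Day 1 falls in week ⌈1/7⌉ of the month.
Days 1–7 hold the 1st Friday, 8–14 the 2nd, 15–21 the 3rd, 22–28 the 4th, 29–31 the 5th.
1 is in the range for the 1st.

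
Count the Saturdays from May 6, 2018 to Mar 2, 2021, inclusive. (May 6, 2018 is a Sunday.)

147

May 6, 2018 is a Sunday; the first Saturday on or after it is May 12, 2018 (6 days later).
From May 12, 2018 to Mar 2, 2021: 233 + 365 + 366 + 61 = 1025 days (rest of 2018, 2019, 2020, to Mar 2, 2021 in 2021).
1025 ÷ 7 = 146 full weeks with remainder 3, so 146 more Saturdays after the first → 147.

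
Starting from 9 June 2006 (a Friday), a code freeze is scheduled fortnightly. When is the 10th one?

The 10th occurrence is 9 intervals after the first: 9 × 14 = 126 days after 9 June 2006.
June has 30 days — 21 days to the end of June leaves 105.
July has 31 days (74 left).
August has 31 days (43 left).
September has 30 days (13 left).
13 days into October → 13 October 2006.

13 October 2006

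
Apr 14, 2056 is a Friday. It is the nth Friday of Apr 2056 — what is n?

Day 14 falls in week ⌈14/7⌉ of the month.
Days 1–7 hold the 1st Friday, 8–14 the 2nd, 15–21 the 3rd, 22–28 the 4th, 29–31 the 5th.
14 is in the range for the 2nd.

2nd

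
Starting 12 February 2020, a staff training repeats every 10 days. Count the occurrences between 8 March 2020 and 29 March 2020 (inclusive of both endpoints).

Occurrences land 10·i days after 12 February 2020 for i = 0, 1, 2, …
8 March 2020 is 25 days after the start; 25 ÷ 10 = 2 remainder 5; since the remainder is 5, round up to i = 3. First occurrence in the window: #4 on 13 March 2020 (3×10 = 30 days in).
29 March 2020 is 46 days after the start; 46 ÷ 10 = 4 remainder 6. Last occurrence in the window: #5 on 23 March 2020.
Occurrences #4 through #5: 2 in total.

2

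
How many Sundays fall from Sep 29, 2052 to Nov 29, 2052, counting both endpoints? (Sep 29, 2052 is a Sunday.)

Sep 29, 2052 is a Sunday; the first Sunday on or after it is Sep 29, 2052.
From Sep 29, 2052 to Nov 29, 2052: 1 + 31 + 29 = 61 days (rest of Sep, Oct, Nov).
61 ÷ 7 = 8 full weeks with remainder 5, so 8 more Sundays after the first → 9.

9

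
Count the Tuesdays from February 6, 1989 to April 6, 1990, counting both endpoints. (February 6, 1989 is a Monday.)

February 6, 1989 is a Monday; the first Tuesday on or after it is February 7, 1989 (1 day later).
From February 7, 1989 to April 6, 1990: 327 + 96 = 423 days (rest of 1989, to April 6, 1990 in 1990).
423 ÷ 7 = 60 full weeks with remainder 3, so 60 more Tuesdays after the first → 61.

61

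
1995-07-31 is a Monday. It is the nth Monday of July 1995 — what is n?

Day 31 falls in week ⌈31/7⌉ of the month.
Days 1–7 hold the 1st Monday, 8–14 the 2nd, 15–21 the 3rd, 22–28 the 4th, 29–31 the 5th.
31 is in the range for the 5th.

5th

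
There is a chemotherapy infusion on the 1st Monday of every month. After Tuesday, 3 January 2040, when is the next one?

January 2040 starts on a Sunday, so its 1st Monday is 2 January 2040 (1 day in).
That is not after 3 January 2040, so look at February 2040.
February 2040 starts on a Wednesday, so its 1st Monday is 6 February 2040 (5 days in).

6 February 2040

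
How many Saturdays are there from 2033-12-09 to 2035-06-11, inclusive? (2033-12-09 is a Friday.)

2033-12-09 is a Friday; the first Saturday on or after it is 2033-12-10 (1 day later).
From 2033-12-10 to 2035-06-11: 21 + 365 + 162 = 548 days (rest of 2033, 2034, to 2035-06-11 in 2035).
548 ÷ 7 = 78 full weeks with remainder 2, so 78 more Saturdays after the first → 79.

79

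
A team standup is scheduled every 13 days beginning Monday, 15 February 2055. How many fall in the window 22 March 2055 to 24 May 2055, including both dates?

5

Occurrences land 13·i days after 15 February 2055 for i = 0, 1, 2, …
22 March 2055 is 35 days after the start; 35 ÷ 13 = 2 remainder 9; since the remainder is 9, round up to i = 3. First occurrence in the window: #4 on 26 March 2055 (3×13 = 39 days in).
24 May 2055 is 98 days after the start; 98 ÷ 13 = 7 remainder 7. Last occurrence in the window: #8 on 17 May 2055.
Occurrences #4 through #8: 5 in total.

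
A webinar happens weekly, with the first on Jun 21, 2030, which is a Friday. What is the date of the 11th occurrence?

The 11th occurrence is 10 intervals after the first: 10 × 7 = 70 days after Jun 21, 2030.
Jun has 30 days — 9 days to the end of Jun leaves 61.
Jul has 31 days (30 left).
30 days into Aug → Aug 30, 2030.

Aug 30, 2030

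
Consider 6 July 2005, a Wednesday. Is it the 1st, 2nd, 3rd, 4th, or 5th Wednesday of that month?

Day 6 falls in week ⌈6/7⌉ of the month.
Days 1–7 hold the 1st Wednesday, 8–14 the 2nd, 15–21 the 3rd, 22–28 the 4th, 29–31 the 5th.
6 is in the range for the 1st.

1st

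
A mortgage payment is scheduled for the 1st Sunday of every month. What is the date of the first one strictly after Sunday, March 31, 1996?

April 7, 1996

March 1996 starts on a Friday, so its 1st Sunday is March 3, 1996 (2 days in).
That is not after March 31, 1996, so look at April 1996.
April 1996 starts on a Monday, so its 1st Sunday is April 7, 1996 (6 days in).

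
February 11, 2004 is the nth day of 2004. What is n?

42

Days in months before February: 31 = 31.
Plus 11 days into February → day 42.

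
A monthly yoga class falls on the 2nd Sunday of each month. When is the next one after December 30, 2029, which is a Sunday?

January 13, 2030

December 2029 starts on a Saturday; its first Sunday is the 2nd, so the 2nd Sunday is the 9th — December 9, 2029.
That is not after December 30, 2029, so look at January 2030.
January 2030 starts on a Tuesday; its first Sunday is the 6th, so the 2nd Sunday is the 13th — January 13, 2030.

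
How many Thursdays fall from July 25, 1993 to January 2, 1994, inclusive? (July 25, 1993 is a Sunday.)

23

July 25, 1993 is a Sunday; the first Thursday on or after it is July 29, 1993 (4 days later).
From July 29, 1993 to January 2, 1994: 2 + 31 + 30 + 31 + 30 + 31 + 2 = 157 days (rest of July, August, September, October, November, December, January).
157 ÷ 7 = 22 full weeks with remainder 3, so 22 more Thursdays after the first → 23.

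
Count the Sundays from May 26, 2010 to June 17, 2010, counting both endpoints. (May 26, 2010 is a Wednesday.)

May 26, 2010 is a Wednesday; the first Sunday on or after it is May 30, 2010 (4 days later).
From May 30, 2010 to June 17, 2010: 1 + 17 = 18 days (rest of May, June).
18 ÷ 7 = 2 full weeks with remainder 4, so 2 more Sundays after the first → 3.

3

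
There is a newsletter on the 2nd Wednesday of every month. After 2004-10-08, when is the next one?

October 2004 starts on a Friday; its first Wednesday is the 6th, so the 2nd Wednesday is the 13th — 2004-10-13.
2004-10-13 is after 2004-10-08, so that is the next one.

2004-10-13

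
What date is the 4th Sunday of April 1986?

The first Sunday of April 1986 is April 6.
The 4th Sunday is 3 weeks later: 6 + 21 = 27.

27 April 1986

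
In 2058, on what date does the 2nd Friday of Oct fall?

Oct 11, 2058

Oct 2058 begins on a Tuesday, so the first Friday is Oct 4 (3 days later).
The 2nd Friday is 1 weeks later: 4 + 7 = 11.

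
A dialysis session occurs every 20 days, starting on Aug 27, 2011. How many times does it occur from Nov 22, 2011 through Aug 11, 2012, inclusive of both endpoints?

Occurrences land 20·i days after Aug 27, 2011 for i = 0, 1, 2, …
Nov 22, 2011 is 87 days after the start; 87 ÷ 20 = 4 remainder 7; since the remainder is 7, round up to i = 5. First occurrence in the window: #6 on Dec 5, 2011 (5×20 = 100 days in).
Aug 11, 2012 is 350 days after the start; 350 ÷ 20 = 17 remainder 10. Last occurrence in the window: #18 on Aug 1, 2012.
Occurrences #6 through #18: 13 in total.

13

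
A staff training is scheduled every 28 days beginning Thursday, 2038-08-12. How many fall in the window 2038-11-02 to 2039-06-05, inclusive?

Occurrences land 28·i days after 2038-08-12 for i = 0, 1, 2, …
2038-11-02 is 82 days after the start; 82 ÷ 28 = 2 remainder 26; since the remainder is 26, round up to i = 3. First occurrence in the window: #4 on 2038-11-04 (3×28 = 84 days in).
2039-06-05 is 297 days after the start; 297 ÷ 28 = 10 remainder 17. Last occurrence in the window: #11 on 2039-05-19.
Occurrences #4 through #11: 8 in total.

8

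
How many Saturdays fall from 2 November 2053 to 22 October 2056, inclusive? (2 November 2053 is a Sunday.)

155

2 November 2053 is a Sunday; the first Saturday on or after it is 8 November 2053 (6 days later).
From 8 November 2053 to 22 October 2056: 53 + 365 + 365 + 296 = 1079 days (rest of 2053, 2054, 2055, to 22 October 2056 in 2056).
1079 ÷ 7 = 154 full weeks with remainder 1, so 154 more Saturdays after the first → 155.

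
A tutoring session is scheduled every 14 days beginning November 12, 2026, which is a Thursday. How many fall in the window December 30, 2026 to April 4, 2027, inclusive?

Occurrences land 14·i days after November 12, 2026 for i = 0, 1, 2, …
December 30, 2026 is 48 days after the start; 48 ÷ 14 = 3 remainder 6; since the remainder is 6, round up to i = 4. First occurrence in the window: #5 on January 7, 2027 (4×14 = 56 days in).
April 4, 2027 is 143 days after the start; 143 ÷ 14 = 10 remainder 3. Last occurrence in the window: #11 on April 1, 2027.
Occurrences #5 through #11: 7 in total.

7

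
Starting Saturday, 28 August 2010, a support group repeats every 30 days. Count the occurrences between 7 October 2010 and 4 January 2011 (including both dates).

Occurrences land 30·i days after 28 August 2010 for i = 0, 1, 2, …
7 October 2010 is 40 days after the start; 40 ÷ 30 = 1 remainder 10; since the remainder is 10, round up to i = 2. First occurrence in the window: #3 on 27 October 2010 (2×30 = 60 days in).
4 January 2011 is 129 days after the start; 129 ÷ 30 = 4 remainder 9. Last occurrence in the window: #5 on 26 December 2010.
Occurrences #3 through #5: 3 in total.

3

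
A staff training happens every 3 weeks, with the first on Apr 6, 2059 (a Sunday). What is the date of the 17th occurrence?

Mar 7, 2060

The 17th occurrence is 16 intervals after the first: 16 × 21 = 336 days after Apr 6, 2059.
Apr has 30 days — 24 days to the end of Apr leaves 312.
May has 31 days (281 left).
Jun has 30 days (251 left).
Jul has 31 days (220 left).
Aug has 31 days (189 left).
Sep has 30 days (159 left).
Oct has 31 days (128 left).
Nov has 30 days (98 left).
Dec has 31 days (67 left).
Jan has 31 days (36 left).
Feb has 29 days (7 left).
7 days into Mar → Mar 7, 2060.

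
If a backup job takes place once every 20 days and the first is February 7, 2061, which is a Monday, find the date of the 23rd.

April 23, 2062

The 23rd occurrence is 22 intervals after the first: 22 × 20 = 440 days after February 7, 2061.
February has 28 days — 21 days to the end of February leaves 419.
From end of February to end of 2061 is 306 days (113 left).
January has 31 days (82 left).
February has 28 days (54 left).
March has 31 days (23 left).
23 days into April → April 23, 2062.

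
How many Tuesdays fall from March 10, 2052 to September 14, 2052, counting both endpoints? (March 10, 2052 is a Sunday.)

March 10, 2052 is a Sunday; the first Tuesday on or after it is March 12, 2052 (2 days later).
From March 12, 2052 to September 14, 2052: 19 + 30 + 31 + 30 + 31 + 31 + 14 = 186 days (rest of March, April, May, June, July, August, September).
186 ÷ 7 = 26 full weeks with remainder 4, so 26 more Tuesdays after the first → 27.

27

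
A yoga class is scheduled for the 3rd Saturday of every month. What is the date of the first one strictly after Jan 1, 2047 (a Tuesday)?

Jan 2047 starts on a Tuesday; its first Saturday is the 5th, so the 3rd Saturday is the 19th — Jan 19, 2047.
Jan 19, 2047 is after Jan 1, 2047, so that is the next one.

Jan 19, 2047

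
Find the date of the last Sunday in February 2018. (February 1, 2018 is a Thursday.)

February 2018 begins on a Thursday, so the first Sunday is February 4 (3 days later).
February 2018 has 28 days. Adding weeks: 4, 11, 18, 25 — the last one ≤ 28 is the 25th.

2018-02-25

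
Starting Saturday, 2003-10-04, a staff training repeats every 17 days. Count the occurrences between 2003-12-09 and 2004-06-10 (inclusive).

11

Occurrences land 17·i days after 2003-10-04 for i = 0, 1, 2, …
2003-12-09 is 66 days after the start; 66 ÷ 17 = 3 remainder 15; since the remainder is 15, round up to i = 4. First occurrence in the window: #5 on 2003-12-11 (4×17 = 68 days in).
2004-06-10 is 250 days after the start; 250 ÷ 17 = 14 remainder 12. Last occurrence in the window: #15 on 2004-05-29.
Occurrences #5 through #15: 11 in total.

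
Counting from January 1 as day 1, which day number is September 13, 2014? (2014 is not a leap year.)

Days in months before September: 31 + 28 + 31 + 30 + 31 + 30 + 31 + 31 = 243.
Plus 13 days into September → day 256.

256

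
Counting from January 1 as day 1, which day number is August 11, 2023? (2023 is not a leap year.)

Days in months before August: 31 + 28 + 31 + 30 + 31 + 30 + 31 = 212.
Plus 11 days into August → day 223.

223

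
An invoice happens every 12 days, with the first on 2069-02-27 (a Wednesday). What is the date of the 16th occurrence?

The 16th occurrence is 15 intervals after the first: 15 × 12 = 180 days after 2069-02-27.
February has 28 days — 1 day to the end of February leaves 179.
March has 31 days (148 left).
April has 30 days (118 left).
May has 31 days (87 left).
June has 30 days (57 left).
July has 31 days (26 left).
26 days into August → 2069-08-26.

2069-08-26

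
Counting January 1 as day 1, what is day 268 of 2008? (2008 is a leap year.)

24 September 2008

January has 31 days (268 − 31 = 237 remain).
February has 29 days (237 − 29 = 208 remain).
March has 31 days (208 − 31 = 177 remain).
April has 30 days (177 − 30 = 147 remain).
May has 31 days (147 − 31 = 116 remain).
June has 30 days (116 − 30 = 86 remain).
July has 31 days (86 − 31 = 55 remain).
August has 31 days (55 − 31 = 24 remain).
24 into September → September 24.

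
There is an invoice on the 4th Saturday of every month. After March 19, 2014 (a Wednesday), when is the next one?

March 22, 2014

March 2014 starts on a Saturday; its first Saturday is the 1st, so the 4th Saturday is the 22nd — March 22, 2014.
March 22, 2014 is after March 19, 2014, so that is the next one.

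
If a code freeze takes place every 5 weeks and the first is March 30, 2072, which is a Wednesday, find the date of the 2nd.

May 4, 2072

The 2nd occurrence is 1 interval after the first: 1 × 35 = 35 days after March 30, 2072.
March has 31 days — 1 day to the end of March leaves 34.
April has 30 days (4 left).
4 days into May → May 4, 2072.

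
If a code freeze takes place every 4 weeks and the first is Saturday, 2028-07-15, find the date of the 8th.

2029-01-27

The 8th occurrence is 7 intervals after the first: 7 × 28 = 196 days after 2028-07-15.
July has 31 days — 16 days to the end of July leaves 180.
August has 31 days (149 left).
September has 30 days (119 left).
October has 31 days (88 left).
November has 30 days (58 left).
December has 31 days (27 left).
27 days into January → 2029-01-27.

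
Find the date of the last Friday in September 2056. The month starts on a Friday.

September 29, 2056

September 2056 begins on a Friday, so the first Friday is September 1.
September 2056 has 30 days. Adding weeks: 1, 8, 15, 22, 29 — the last one ≤ 30 is the 29th.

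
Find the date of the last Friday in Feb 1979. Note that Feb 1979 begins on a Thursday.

Feb 23, 1979

Feb 1979 begins on a Thursday, so the first Friday is Feb 2 (1 day later).
Feb 1979 has 28 days. Adding weeks: 2, 9, 16, 23 — the last one ≤ 28 is the 23rd.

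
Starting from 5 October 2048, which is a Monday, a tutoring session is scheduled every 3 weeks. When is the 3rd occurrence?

16 November 2048

The 3rd occurrence is 2 intervals after the first: 2 × 21 = 42 days after 5 October 2048.
October has 31 days — 26 days to the end of October leaves 16.
16 days into November → 16 November 2048.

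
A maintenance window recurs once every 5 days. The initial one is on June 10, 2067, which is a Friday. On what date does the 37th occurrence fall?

The 37th occurrence is 36 intervals after the first: 36 × 5 = 180 days after June 10, 2067.
June has 30 days — 20 days to the end of June leaves 160.
July has 31 days (129 left).
August has 31 days (98 left).
September has 30 days (68 left).
October has 31 days (37 left).
November has 30 days (7 left).
7 days into December → December 7, 2067.

December 7, 2067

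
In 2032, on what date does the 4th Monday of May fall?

The first Monday of May 2032 is May 3.
The 4th Monday is 3 weeks later: 3 + 21 = 24.

24 May 2032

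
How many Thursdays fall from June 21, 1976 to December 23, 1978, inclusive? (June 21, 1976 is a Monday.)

June 21, 1976 is a Monday; the first Thursday on or after it is June 24, 1976 (3 days later).
From June 24, 1976 to December 23, 1978: 190 + 365 + 357 = 912 days (rest of 1976, 1977, to December 23, 1978 in 1978).
912 ÷ 7 = 130 full weeks with remainder 2, so 130 more Thursdays after the first → 131.

131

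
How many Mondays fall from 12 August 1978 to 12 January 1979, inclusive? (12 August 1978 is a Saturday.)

22

12 August 1978 is a Saturday; the first Monday on or after it is 14 August 1978 (2 days later).
From 14 August 1978 to 12 January 1979: 17 + 30 + 31 + 30 + 31 + 12 = 151 days (rest of August, September, October, November, December, January).
151 ÷ 7 = 21 full weeks with remainder 4, so 21 more Mondays after the first → 22.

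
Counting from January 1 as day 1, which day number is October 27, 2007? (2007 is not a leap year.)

300

Days in months before October: 31 + 28 + 31 + 30 + 31 + 30 + 31 + 31 + 30 = 273.
Plus 27 days into October → day 300.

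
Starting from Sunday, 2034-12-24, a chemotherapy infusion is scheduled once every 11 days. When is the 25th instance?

The 25th occurrence is 24 intervals after the first: 24 × 11 = 264 days after 2034-12-24.
December has 31 days — 7 days to the end of December leaves 257.
January has 31 days (226 left).
February has 28 days (198 left).
March has 31 days (167 left).
April has 30 days (137 left).
May has 31 days (106 left).
June has 30 days (76 left).
July has 31 days (45 left).
August has 31 days (14 left).
14 days into September → 2035-09-14.

2035-09-14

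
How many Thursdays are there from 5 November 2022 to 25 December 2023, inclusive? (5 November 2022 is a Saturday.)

5 November 2022 is a Saturday; the first Thursday on or after it is 10 November 2022 (5 days later).
From 10 November 2022 to 25 December 2023: 51 + 359 = 410 days (rest of 2022, to 25 December 2023 in 2023).
410 ÷ 7 = 58 full weeks with remainder 4, so 58 more Thursdays after the first → 59.

59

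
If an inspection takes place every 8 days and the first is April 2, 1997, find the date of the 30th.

The 30th occurrence is 29 intervals after the first: 29 × 8 = 232 days after April 2, 1997.
April has 30 days — 28 days to the end of April leaves 204.
May has 31 days (173 left).
June has 30 days (143 left).
July has 31 days (112 left).
August has 31 days (81 left).
September has 30 days (51 left).
October has 31 days (20 left).
20 days into November → November 20, 1997.

November 20, 1997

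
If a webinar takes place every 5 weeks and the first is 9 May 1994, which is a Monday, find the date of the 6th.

The 6th occurrence is 5 intervals after the first: 5 × 35 = 175 days after 9 May 1994.
May has 31 days — 22 days to the end of May leaves 153.
June has 30 days (123 left).
July has 31 days (92 left).
August has 31 days (61 left).
September has 30 days (31 left).
31 days into October → 31 October 1994.

31 October 1994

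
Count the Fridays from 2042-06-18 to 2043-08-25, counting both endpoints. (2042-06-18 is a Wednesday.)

62

2042-06-18 is a Wednesday; the first Friday on or after it is 2042-06-20 (2 days later).
From 2042-06-20 to 2043-08-25: 194 + 237 = 431 days (rest of 2042, to 2043-08-25 in 2043).
431 ÷ 7 = 61 full weeks with remainder 4, so 61 more Fridays after the first → 62.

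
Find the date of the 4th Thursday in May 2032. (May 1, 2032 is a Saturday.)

May 27, 2032

May 2032 begins on a Saturday, so the first Thursday is May 6 (5 days later).
The 4th Thursday is 3 weeks later: 6 + 21 = 27.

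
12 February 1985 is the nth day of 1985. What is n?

Days in months before February: 31 = 31.
Plus 12 days into February → day 43.

43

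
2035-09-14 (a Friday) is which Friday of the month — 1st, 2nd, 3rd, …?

2nd

Day 14 falls in week ⌈14/7⌉ of the month.
Days 1–7 hold the 1st Friday, 8–14 the 2nd, 15–21 the 3rd, 22–28 the 4th, 29–31 the 5th.
14 is in the range for the 2nd.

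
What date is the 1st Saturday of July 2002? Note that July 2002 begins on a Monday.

2002-07-06

July 2002 begins on a Monday, so the first Saturday is July 6 (5 days later).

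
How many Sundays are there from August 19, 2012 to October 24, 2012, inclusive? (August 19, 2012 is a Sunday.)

10

August 19, 2012 is a Sunday; the first Sunday on or after it is August 19, 2012.
From August 19, 2012 to October 24, 2012: 12 + 30 + 24 = 66 days (rest of August, September, October).
66 ÷ 7 = 9 full weeks with remainder 3, so 9 more Sundays after the first → 10.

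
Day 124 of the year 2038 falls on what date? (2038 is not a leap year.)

Jan has 31 days (124 − 31 = 93 remain).
Feb has 28 days (93 − 28 = 65 remain).
Mar has 31 days (65 − 31 = 34 remain).
Apr has 30 days (34 − 30 = 4 remain).
4 into May → May 4.

May 4, 2038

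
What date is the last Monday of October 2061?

October 31, 2061

October 2061 begins on a Saturday, so the first Monday is October 3 (2 days later).
October 2061 has 31 days. Adding weeks: 3, 10, 17, 24, 31 — the last one ≤ 31 is the 31st.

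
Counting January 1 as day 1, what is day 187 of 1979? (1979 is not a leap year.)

Jan has 31 days (187 − 31 = 156 remain).
Feb has 28 days (156 − 28 = 128 remain).
Mar has 31 days (128 − 31 = 97 remain).
Apr has 30 days (97 − 30 = 67 remain).
May has 31 days (67 − 31 = 36 remain).
Jun has 30 days (36 − 30 = 6 remain).
6 into Jul → Jul 6.

Jul 6, 1979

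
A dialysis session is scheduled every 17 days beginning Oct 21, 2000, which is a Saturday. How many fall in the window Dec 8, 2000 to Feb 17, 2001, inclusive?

Occurrences land 17·i days after Oct 21, 2000 for i = 0, 1, 2, …
Dec 8, 2000 is 48 days after the start; 48 ÷ 17 = 2 remainder 14; since the remainder is 14, round up to i = 3. First occurrence in the window: #4 on Dec 11, 2000 (3×17 = 51 days in).
Feb 17, 2001 is 119 days after the start; 119 ÷ 17 = 7 remainder 0. Last occurrence in the window: #8 on Feb 17, 2001.
Occurrences #4 through #8: 5 in total.

5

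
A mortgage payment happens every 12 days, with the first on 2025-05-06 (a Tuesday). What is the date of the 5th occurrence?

2025-06-23

The 5th occurrence is 4 intervals after the first: 4 × 12 = 48 days after 2025-05-06.
May has 31 days — 25 days to the end of May leaves 23.
23 days into June → 2025-06-23.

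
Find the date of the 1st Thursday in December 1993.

December 1993 begins on a Wednesday, so the first Thursday is December 2 (1 day later).

December 2, 1993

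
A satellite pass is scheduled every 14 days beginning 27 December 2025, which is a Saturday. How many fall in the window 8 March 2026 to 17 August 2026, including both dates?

11

Occurrences land 14·i days after 27 December 2025 for i = 0, 1, 2, …
8 March 2026 is 71 days after the start; 71 ÷ 14 = 5 remainder 1; since the remainder is 1, round up to i = 6. First occurrence in the window: #7 on 21 March 2026 (6×14 = 84 days in).
17 August 2026 is 233 days after the start; 233 ÷ 14 = 16 remainder 9. Last occurrence in the window: #17 on 8 August 2026.
Occurrences #7 through #17: 11 in total.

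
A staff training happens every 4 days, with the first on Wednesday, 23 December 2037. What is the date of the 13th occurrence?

9 February 2038

The 13th occurrence is 12 intervals after the first: 12 × 4 = 48 days after 23 December 2037.
December has 31 days — 8 days to the end of December leaves 40.
January has 31 days (9 left).
9 days into February → 9 February 2038.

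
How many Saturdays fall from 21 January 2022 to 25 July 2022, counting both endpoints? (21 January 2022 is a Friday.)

27

21 January 2022 is a Friday; the first Saturday on or after it is 22 January 2022 (1 day later).
From 22 January 2022 to 25 July 2022: 9 + 28 + 31 + 30 + 31 + 30 + 25 = 184 days (rest of January, February, March, April, May, June, July).
184 ÷ 7 = 26 full weeks with remainder 2, so 26 more Saturdays after the first → 27.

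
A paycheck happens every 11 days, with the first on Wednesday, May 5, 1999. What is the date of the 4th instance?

The 4th occurrence is 3 intervals after the first: 3 × 11 = 33 days after May 5, 1999.
May has 31 days — 26 days to the end of May leaves 7.
7 days into Jun → Jun 7, 1999.

Jun 7, 1999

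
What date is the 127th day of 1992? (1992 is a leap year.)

January has 31 days (127 − 31 = 96 remain).
February has 29 days (96 − 29 = 67 remain).
March has 31 days (67 − 31 = 36 remain).
April has 30 days (36 − 30 = 6 remain).
6 into May → May 6.

6 May 1992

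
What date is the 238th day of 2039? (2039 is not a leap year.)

January has 31 days (238 − 31 = 207 remain).
February has 28 days (207 − 28 = 179 remain).
March has 31 days (179 − 31 = 148 remain).
April has 30 days (148 − 30 = 118 remain).
May has 31 days (118 − 31 = 87 remain).
June has 30 days (87 − 30 = 57 remain).
July has 31 days (57 − 31 = 26 remain).
26 into August → August 26.

26 August 2039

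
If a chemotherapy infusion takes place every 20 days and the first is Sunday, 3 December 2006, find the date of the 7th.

The 7th occurrence is 6 intervals after the first: 6 × 20 = 120 days after 3 December 2006.
December has 31 days — 28 days to the end of December leaves 92.
January has 31 days (61 left).
February has 28 days (33 left).
March has 31 days (2 left).
2 days into April → 2 April 2007.

2 April 2007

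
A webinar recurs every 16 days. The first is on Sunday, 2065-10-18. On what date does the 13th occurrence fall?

The 13th occurrence is 12 intervals after the first: 12 × 16 = 192 days after 2065-10-18.
October has 31 days — 13 days to the end of October leaves 179.
November has 30 days (149 left).
December has 31 days (118 left).
January has 31 days (87 left).
February has 28 days (59 left).
March has 31 days (28 left).
28 days into April → 2066-04-28.

2066-04-28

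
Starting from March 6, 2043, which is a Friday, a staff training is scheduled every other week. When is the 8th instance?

June 12, 2043

The 8th occurrence is 7 intervals after the first: 7 × 14 = 98 days after March 6, 2043.
March has 31 days — 25 days to the end of March leaves 73.
April has 30 days (43 left).
May has 31 days (12 left).
12 days into June → June 12, 2043.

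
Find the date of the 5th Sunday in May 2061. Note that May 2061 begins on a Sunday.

May 29, 2061

May 2061 begins on a Sunday, so the first Sunday is May 1.
The 5th Sunday is 4 weeks later: 1 + 28 = 29.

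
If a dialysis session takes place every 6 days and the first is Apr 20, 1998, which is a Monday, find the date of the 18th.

Jul 31, 1998

The 18th occurrence is 17 intervals after the first: 17 × 6 = 102 days after Apr 20, 1998.
Apr has 30 days — 10 days to the end of Apr leaves 92.
May has 31 days (61 left).
Jun has 30 days (31 left).
31 days into Jul → Jul 31, 1998.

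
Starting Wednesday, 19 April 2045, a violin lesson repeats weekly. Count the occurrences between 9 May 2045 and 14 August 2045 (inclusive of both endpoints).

14

Occurrences land 7·i days after 19 April 2045 for i = 0, 1, 2, …
9 May 2045 is 20 days after the start; 20 ÷ 7 = 2 remainder 6; since the remainder is 6, round up to i = 3. First occurrence in the window: #4 on 10 May 2045 (3×7 = 21 days in).
14 August 2045 is 117 days after the start; 117 ÷ 7 = 16 remainder 5. Last occurrence in the window: #17 on 9 August 2045.
Occurrences #4 through #17: 14 in total.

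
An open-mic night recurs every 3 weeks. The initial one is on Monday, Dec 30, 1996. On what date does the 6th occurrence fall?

The 6th occurrence is 5 intervals after the first: 5 × 21 = 105 days after Dec 30, 1996.
Dec has 31 days — 1 day to the end of Dec leaves 104.
Jan has 31 days (73 left).
Feb has 28 days (45 left).
Mar has 31 days (14 left).
14 days into Apr → Apr 14, 1997.

Apr 14, 1997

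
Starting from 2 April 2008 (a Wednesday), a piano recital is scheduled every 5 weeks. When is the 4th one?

The 4th occurrence is 3 intervals after the first: 3 × 35 = 105 days after 2 April 2008.
April has 30 days — 28 days to the end of April leaves 77.
May has 31 days (46 left).
June has 30 days (16 left).
16 days into July → 16 July 2008.

16 July 2008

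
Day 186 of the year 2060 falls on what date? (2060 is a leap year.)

January has 31 days (186 − 31 = 155 remain).
February has 29 days (155 − 29 = 126 remain).
March has 31 days (126 − 31 = 95 remain).
April has 30 days (95 − 30 = 65 remain).
May has 31 days (65 − 31 = 34 remain).
June has 30 days (34 − 30 = 4 remain).
4 into July → July 4.

4 July 2060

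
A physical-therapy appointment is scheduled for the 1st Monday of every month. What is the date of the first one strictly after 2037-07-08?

2037-08-03

July 2037 starts on a Wednesday, so its 1st Monday is 2037-07-06 (5 days in).
That is not after 2037-07-08, so look at August 2037.
August 2037 starts on a Saturday, so its 1st Monday is 2037-08-03 (2 days in).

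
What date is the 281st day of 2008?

January has 31 days (281 − 31 = 250 remain).
February has 29 days (250 − 29 = 221 remain).
March has 31 days (221 − 31 = 190 remain).
April has 30 days (190 − 30 = 160 remain).
May has 31 days (160 − 31 = 129 remain).
June has 30 days (129 − 30 = 99 remain).
July has 31 days (99 − 31 = 68 remain).
August has 31 days (68 − 31 = 37 remain).
September has 30 days (37 − 30 = 7 remain).
7 into October → October 7.

2008-10-07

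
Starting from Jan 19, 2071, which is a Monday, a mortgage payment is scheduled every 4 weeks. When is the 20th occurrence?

The 20th occurrence is 19 intervals after the first: 19 × 28 = 532 days after Jan 19, 2071.
Jan has 31 days — 12 days to the end of Jan leaves 520.
From end of Jan to end of 2071 is 334 days (186 left).
Jan has 31 days (155 left).
Feb has 29 days (126 left).
Mar has 31 days (95 left).
Apr has 30 days (65 left).
May has 31 days (34 left).
Jun has 30 days (4 left).
4 days into Jul → Jul 4, 2072.

Jul 4, 2072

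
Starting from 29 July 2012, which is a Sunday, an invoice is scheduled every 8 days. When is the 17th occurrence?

4 December 2012

The 17th occurrence is 16 intervals after the first: 16 × 8 = 128 days after 29 July 2012.
July has 31 days — 2 days to the end of July leaves 126.
August has 31 days (95 left).
September has 30 days (65 left).
October has 31 days (34 left).
November has 30 days (4 left).
4 days into December → 4 December 2012.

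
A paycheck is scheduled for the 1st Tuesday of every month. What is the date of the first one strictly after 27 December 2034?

2 January 2035

December 2034 starts on a Friday, so its 1st Tuesday is 5 December 2034 (4 days in).
That is not after 27 December 2034, so look at January 2035.
January 2035 starts on a Monday, so its 1st Tuesday is 2 January 2035 (1 day in).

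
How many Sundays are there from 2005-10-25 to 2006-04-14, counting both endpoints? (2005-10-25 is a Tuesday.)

2005-10-25 is a Tuesday; the first Sunday on or after it is 2005-10-30 (5 days later).
From 2005-10-30 to 2006-04-14: 1 + 30 + 31 + 31 + 28 + 31 + 14 = 166 days (rest of October, November, December, January, February, March, April).
166 ÷ 7 = 23 full weeks with remainder 5, so 23 more Sundays after the first → 24.

24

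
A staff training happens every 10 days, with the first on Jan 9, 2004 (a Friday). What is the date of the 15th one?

The 15th occurrence is 14 intervals after the first: 14 × 10 = 140 days after Jan 9, 2004.
Jan has 31 days — 22 days to the end of Jan leaves 118.
Feb has 29 days (89 left).
Mar has 31 days (58 left).
Apr has 30 days (28 left).
28 days into May → May 28, 2004.

May 28, 2004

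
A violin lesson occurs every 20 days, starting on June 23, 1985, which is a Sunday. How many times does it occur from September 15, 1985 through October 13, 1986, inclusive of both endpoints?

Occurrences land 20·i days after June 23, 1985 for i = 0, 1, 2, …
September 15, 1985 is 84 days after the start; 84 ÷ 20 = 4 remainder 4; since the remainder is 4, round up to i = 5. First occurrence in the window: #6 on October 1, 1985 (5×20 = 100 days in).
October 13, 1986 is 477 days after the start; 477 ÷ 20 = 23 remainder 17. Last occurrence in the window: #24 on September 26, 1986.
Occurrences #6 through #24: 19 in total.

19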